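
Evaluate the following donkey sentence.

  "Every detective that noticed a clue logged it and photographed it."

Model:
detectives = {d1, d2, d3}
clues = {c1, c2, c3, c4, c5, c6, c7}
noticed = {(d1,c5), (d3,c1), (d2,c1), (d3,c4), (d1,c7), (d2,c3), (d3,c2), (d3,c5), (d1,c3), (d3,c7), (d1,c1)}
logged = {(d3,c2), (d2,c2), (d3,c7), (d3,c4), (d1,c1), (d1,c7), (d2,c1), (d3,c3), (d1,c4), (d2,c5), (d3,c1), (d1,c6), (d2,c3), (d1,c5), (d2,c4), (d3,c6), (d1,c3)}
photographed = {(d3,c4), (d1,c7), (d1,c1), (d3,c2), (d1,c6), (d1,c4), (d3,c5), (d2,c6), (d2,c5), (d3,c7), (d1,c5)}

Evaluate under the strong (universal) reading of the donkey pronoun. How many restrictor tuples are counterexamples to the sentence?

"it" takes "a clue" as antecedent — a donkey pronoun bound across the clause boundary.
Strong reading: for every (d,c) with noticed(d,c), logged(d,c) ∧ photographed(d,c).
Restrictor pairs: (d1,c1) ✓  (d1,c3) ✗  (d1,c5) ✓  (d1,c7) ✓  (d2,c1) ✗  (d2,c3) ✗  (d3,c1) ✗  (d3,c2) ✓  (d3,c4) ✓  (d3,c5) ✗  (d3,c7) ✓
Counterexamples (restrictor pairs failing the scope): 5.

5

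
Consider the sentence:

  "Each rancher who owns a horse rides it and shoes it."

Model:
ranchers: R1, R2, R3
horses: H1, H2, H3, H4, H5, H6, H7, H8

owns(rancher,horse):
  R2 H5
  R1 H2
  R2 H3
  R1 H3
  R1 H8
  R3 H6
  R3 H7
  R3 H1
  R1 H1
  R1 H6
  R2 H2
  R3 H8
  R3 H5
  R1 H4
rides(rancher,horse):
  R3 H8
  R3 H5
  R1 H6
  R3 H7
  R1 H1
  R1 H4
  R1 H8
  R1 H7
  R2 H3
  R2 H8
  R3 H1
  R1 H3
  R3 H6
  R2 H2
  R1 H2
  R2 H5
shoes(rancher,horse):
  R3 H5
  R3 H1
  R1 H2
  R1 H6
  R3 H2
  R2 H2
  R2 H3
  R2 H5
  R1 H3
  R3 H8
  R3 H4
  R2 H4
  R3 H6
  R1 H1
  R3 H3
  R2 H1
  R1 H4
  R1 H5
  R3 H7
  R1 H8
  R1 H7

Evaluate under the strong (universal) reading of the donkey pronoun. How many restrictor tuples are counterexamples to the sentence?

"it" takes "a horse" as antecedent — a donkey pronoun bound across the clause boundary.
Strong reading: for every (r,h) with owns(r,h), rides(r,h) ∧ shoes(r,h).
Restrictor pairs: (R1,H1) ✓  (R1,H2) ✓  (R1,H3) ✓  (R1,H4) ✓  (R1,H6) ✓  (R1,H8) ✓  (R2,H2) ✓  (R2,H3) ✓  (R2,H5) ✓  (R3,H1) ✓  (R3,H5) ✓  (R3,H6) ✓  (R3,H7) ✓  (R3,H8) ✓
Counterexamples (restrictor pairs failing the scope): 0.

0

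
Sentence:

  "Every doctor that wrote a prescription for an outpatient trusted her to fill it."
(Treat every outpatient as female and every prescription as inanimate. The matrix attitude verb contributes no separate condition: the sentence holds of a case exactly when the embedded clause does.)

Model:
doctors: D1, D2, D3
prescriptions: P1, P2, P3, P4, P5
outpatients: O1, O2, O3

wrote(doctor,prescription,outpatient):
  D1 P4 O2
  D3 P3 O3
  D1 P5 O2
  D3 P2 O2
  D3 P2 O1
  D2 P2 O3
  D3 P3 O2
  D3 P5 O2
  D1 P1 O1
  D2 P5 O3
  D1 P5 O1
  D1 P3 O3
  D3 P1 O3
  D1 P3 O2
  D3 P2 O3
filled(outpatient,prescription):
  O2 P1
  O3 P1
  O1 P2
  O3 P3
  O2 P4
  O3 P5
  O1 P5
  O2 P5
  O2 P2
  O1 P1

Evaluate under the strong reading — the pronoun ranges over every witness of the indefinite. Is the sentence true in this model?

"her" takes "an outpatient" as antecedent and "it" takes "a prescription"; both are donkey pronouns co-varying with the restrictor.
Strong reading: for every (d,p,o) with wrote(d,p,o), filled(o,p).
Restrictor triples: (D1,P1,O1)→filled(O1,P1) ✓  (D1,P3,O2)→filled(O2,P3) ✗  (D1,P3,O3)→filled(O3,P3) ✓  (D1,P4,O2)→filled(O2,P4) ✓  (D1,P5,O1)→filled(O1,P5) ✓  (D1,P5,O2)→filled(O2,P5) ✓  (D2,P2,O3)→filled(O3,P2) ✗  (D2,P5,O3)→filled(O3,P5) ✓  (D3,P1,O3)→filled(O3,P1) ✓  (D3,P2,O1)→filled(O1,P2) ✓  (D3,P2,O2)→filled(O2,P2) ✓  (D3,P2,O3)→filled(O3,P2) ✗  (D3,P3,O2)→filled(O2,P3) ✗  (D3,P3,O3)→filled(O3,P3) ✓  (D3,P5,O2)→filled(O2,P5) ✓
Counterexample: (D1,P3,O2) — filled(O2,P3) does not hold.

False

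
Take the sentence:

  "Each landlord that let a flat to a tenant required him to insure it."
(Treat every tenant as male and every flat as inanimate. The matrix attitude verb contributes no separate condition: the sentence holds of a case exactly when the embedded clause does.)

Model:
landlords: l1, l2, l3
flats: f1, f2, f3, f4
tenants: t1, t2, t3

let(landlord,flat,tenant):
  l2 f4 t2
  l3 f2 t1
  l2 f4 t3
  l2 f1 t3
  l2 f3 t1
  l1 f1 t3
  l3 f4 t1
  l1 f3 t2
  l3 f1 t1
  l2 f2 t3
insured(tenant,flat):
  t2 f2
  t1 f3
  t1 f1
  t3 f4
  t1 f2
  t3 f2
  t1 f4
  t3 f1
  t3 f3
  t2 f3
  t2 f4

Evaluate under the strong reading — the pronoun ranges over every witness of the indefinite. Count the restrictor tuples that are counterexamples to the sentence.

0

"him" takes "a tenant" as antecedent and "it" takes "a flat"; both are donkey pronouns co-varying with the restrictor.
Strong reading: for every (l,f,t) with let(l,f,t), insured(t,f).
Restrictor triples: (l1,f1,t3)→insured(t3,f1) ✓  (l1,f3,t2)→insured(t2,f3) ✓  (l2,f1,t3)→insured(t3,f1) ✓  (l2,f2,t3)→insured(t3,f2) ✓  (l2,f3,t1)→insured(t1,f3) ✓  (l2,f4,t2)→insured(t2,f4) ✓  (l2,f4,t3)→insured(t3,f4) ✓  (l3,f1,t1)→insured(t1,f1) ✓  (l3,f2,t1)→insured(t1,f2) ✓  (l3,f4,t1)→insured(t1,f4) ✓
Counterexamples (restrictor triples failing the scope): 0.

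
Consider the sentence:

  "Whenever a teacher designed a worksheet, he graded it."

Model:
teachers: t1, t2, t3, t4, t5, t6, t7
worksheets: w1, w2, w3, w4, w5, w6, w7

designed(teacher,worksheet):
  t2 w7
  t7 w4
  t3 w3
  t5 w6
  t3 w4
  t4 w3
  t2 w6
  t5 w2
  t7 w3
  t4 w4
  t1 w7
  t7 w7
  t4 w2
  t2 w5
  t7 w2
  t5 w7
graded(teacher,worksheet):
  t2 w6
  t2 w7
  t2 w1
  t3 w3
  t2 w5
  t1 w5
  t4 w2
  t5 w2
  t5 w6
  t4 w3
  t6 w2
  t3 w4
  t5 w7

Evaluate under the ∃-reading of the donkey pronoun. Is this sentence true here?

False

"it" takes "a worksheet" as antecedent — a donkey pronoun bound across the clause boundary.
Weak reading: every teacher t with some designed-worksheet has at least one designed-worksheet w such that graded(t,w).
Per teacher: t1:✗  t2:✓  t3:✓  t4:✓  t5:✓  t7:✗
t1 has no witness among its designed-worksheets.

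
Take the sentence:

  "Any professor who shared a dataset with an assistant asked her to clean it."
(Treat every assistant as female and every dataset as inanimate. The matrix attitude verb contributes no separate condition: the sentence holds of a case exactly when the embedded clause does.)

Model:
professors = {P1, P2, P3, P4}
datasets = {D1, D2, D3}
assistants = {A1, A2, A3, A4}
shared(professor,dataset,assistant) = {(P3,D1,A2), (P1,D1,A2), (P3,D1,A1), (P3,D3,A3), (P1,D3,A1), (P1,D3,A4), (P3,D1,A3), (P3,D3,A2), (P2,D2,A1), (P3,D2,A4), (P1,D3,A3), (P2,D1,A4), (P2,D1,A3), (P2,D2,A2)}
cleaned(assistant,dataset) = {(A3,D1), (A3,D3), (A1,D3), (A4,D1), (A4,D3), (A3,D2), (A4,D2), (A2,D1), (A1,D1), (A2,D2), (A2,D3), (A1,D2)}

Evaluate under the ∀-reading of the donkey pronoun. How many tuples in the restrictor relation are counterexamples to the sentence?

0

"her" takes "an assistant" as antecedent and "it" takes "a dataset"; both are donkey pronouns co-varying with the restrictor.
Strong reading: for every (p,d,a) with shared(p,d,a), cleaned(a,d).
Restrictor triples: (P1,D1,A2)→cleaned(A2,D1) ✓  (P1,D3,A1)→cleaned(A1,D3) ✓  (P1,D3,A3)→cleaned(A3,D3) ✓  (P1,D3,A4)→cleaned(A4,D3) ✓  (P2,D1,A3)→cleaned(A3,D1) ✓  (P2,D1,A4)→cleaned(A4,D1) ✓  (P2,D2,A1)→cleaned(A1,D2) ✓  (P2,D2,A2)→cleaned(A2,D2) ✓  (P3,D1,A1)→cleaned(A1,D1) ✓  (P3,D1,A2)→cleaned(A2,D1) ✓  (P3,D1,A3)→cleaned(A3,D1) ✓  (P3,D2,A4)→cleaned(A4,D2) ✓  (P3,D3,A2)→cleaned(A2,D3) ✓  (P3,D3,A3)→cleaned(A3,D3) ✓
Counterexamples (restrictor triples failing the scope): 0.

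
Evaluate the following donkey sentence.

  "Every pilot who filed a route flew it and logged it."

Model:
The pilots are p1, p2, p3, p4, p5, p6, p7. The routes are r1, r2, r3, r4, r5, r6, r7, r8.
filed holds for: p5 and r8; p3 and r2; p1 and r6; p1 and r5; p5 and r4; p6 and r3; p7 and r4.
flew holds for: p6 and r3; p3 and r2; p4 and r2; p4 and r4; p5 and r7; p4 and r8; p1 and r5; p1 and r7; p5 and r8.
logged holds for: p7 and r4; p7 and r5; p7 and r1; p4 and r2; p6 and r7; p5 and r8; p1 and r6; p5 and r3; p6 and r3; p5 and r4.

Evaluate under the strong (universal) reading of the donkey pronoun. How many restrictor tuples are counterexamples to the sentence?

"it" takes "a route" as antecedent — a donkey pronoun bound across the clause boundary.
Strong reading: for every (p,r) with filed(p,r), flew(p,r) ∧ logged(p,r).
Restrictor pairs: (p1,r5) ✗  (p1,r6) ✗  (p3,r2) ✗  (p5,r4) ✗  (p5,r8) ✓  (p6,r3) ✓  (p7,r4) ✗
Counterexamples (restrictor pairs failing the scope): 5.

5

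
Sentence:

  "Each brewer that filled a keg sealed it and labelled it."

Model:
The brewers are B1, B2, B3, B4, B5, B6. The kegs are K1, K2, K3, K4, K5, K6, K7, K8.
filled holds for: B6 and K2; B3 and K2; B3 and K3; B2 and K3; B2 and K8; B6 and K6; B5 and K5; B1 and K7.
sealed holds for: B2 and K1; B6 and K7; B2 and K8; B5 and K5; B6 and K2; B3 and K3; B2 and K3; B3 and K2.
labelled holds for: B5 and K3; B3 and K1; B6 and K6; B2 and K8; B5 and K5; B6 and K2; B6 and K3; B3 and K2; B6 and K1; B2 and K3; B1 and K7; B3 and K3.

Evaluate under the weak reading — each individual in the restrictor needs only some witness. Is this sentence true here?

"it" takes "a keg" as antecedent — a donkey pronoun bound across the clause boundary.
Weak reading: every brewer b with some filled-keg has at least one filled-keg k such that sealed(b,k) ∧ labelled(b,k).
Per brewer: B1:✗  B2:✓  B3:✓  B5:✓  B6:✓
B1 has no witness among its filled-kegs.

False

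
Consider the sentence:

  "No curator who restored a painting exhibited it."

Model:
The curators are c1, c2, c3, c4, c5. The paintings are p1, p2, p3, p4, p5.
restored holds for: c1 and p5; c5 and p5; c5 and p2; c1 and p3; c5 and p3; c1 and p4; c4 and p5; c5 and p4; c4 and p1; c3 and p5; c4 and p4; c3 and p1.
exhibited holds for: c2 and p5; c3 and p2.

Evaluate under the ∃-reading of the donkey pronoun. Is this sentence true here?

"it" takes "a painting" as antecedent — a donkey pronoun bound across the clause boundary.
Truth condition: for no (c,p) with restored(c,p) does exhibited(c,p) hold.
Restrictor pairs — does the scope hold? (c1,p3):fails  (c1,p4):fails  (c1,p5):fails  (c3,p1):fails  (c3,p5):fails  (c4,p1):fails  (c4,p4):fails  (c4,p5):fails  (c5,p2):fails  (c5,p3):fails  (c5,p4):fails  (c5,p5):fails
Scope holds for no restrictor pair, so the sentence is true.

True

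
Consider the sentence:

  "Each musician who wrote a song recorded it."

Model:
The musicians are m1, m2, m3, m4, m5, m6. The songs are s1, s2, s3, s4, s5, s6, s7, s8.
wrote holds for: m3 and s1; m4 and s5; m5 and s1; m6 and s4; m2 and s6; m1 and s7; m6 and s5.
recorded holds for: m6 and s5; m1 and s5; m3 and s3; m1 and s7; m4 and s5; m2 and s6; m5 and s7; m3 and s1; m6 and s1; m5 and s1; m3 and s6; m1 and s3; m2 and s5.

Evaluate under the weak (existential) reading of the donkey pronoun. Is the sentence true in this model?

True

"it" takes "a song" as antecedent — a donkey pronoun bound across the clause boundary.
Weak reading: every musician m with some wrote-song has at least one wrote-song s such that recorded(m,s).
Per musician: m1:✓  m2:✓  m3:✓  m4:✓  m5:✓  m6:✓
Every musician in the restrictor has a witness.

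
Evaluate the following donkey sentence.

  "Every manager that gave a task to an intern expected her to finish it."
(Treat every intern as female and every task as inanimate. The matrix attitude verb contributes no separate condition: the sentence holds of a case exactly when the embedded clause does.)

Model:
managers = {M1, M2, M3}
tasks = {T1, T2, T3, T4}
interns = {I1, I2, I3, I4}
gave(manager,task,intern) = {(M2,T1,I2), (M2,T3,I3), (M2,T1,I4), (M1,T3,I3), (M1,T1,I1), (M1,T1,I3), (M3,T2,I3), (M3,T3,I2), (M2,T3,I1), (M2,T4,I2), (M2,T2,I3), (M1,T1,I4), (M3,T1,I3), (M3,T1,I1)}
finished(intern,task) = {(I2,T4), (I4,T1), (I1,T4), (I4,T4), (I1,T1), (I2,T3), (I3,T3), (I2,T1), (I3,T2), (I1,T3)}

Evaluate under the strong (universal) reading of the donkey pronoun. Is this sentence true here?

False

"her" takes "an intern" as antecedent and "it" takes "a task"; both are donkey pronouns co-varying with the restrictor.
Strong reading: for every (m,t,i) with gave(m,t,i), finished(i,t).
Restrictor triples: (M1,T1,I1)→finished(I1,T1) ✓  (M1,T1,I3)→finished(I3,T1) ✗  (M1,T1,I4)→finished(I4,T1) ✓  (M1,T3,I3)→finished(I3,T3) ✓  (M2,T1,I2)→finished(I2,T1) ✓  (M2,T1,I4)→finished(I4,T1) ✓  (M2,T2,I3)→finished(I3,T2) ✓  (M2,T3,I1)→finished(I1,T3) ✓  (M2,T3,I3)→finished(I3,T3) ✓  (M2,T4,I2)→finished(I2,T4) ✓  (M3,T1,I1)→finished(I1,T1) ✓  (M3,T1,I3)→finished(I3,T1) ✗  (M3,T2,I3)→finished(I3,T2) ✓  (M3,T3,I2)→finished(I2,T3) ✓
Counterexample: (M1,T1,I3) — finished(I3,T1) does not hold.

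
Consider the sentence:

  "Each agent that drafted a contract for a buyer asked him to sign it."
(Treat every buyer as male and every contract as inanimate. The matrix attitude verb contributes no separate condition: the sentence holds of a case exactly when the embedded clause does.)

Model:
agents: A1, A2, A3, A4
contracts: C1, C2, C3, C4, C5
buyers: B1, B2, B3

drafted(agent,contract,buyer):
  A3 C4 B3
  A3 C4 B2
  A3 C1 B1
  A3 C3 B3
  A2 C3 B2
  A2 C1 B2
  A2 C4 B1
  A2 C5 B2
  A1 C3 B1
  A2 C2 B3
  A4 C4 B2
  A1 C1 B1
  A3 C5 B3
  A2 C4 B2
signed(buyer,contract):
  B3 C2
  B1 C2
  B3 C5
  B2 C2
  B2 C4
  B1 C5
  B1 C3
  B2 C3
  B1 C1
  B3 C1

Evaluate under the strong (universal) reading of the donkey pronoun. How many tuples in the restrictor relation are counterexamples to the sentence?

5

"him" takes "a buyer" as antecedent and "it" takes "a contract"; both are donkey pronouns co-varying with the restrictor.
Strong reading: for every (a,c,b) with drafted(a,c,b), signed(b,c).
Restrictor triples: (A1,C1,B1)→signed(B1,C1) ✓  (A1,C3,B1)→signed(B1,C3) ✓  (A2,C1,B2)→signed(B2,C1) ✗  (A2,C2,B3)→signed(B3,C2) ✓  (A2,C3,B2)→signed(B2,C3) ✓  (A2,C4,B1)→signed(B1,C4) ✗  (A2,C4,B2)→signed(B2,C4) ✓  (A2,C5,B2)→signed(B2,C5) ✗  (A3,C1,B1)→signed(B1,C1) ✓  (A3,C3,B3)→signed(B3,C3) ✗  (A3,C4,B2)→signed(B2,C4) ✓  (A3,C4,B3)→signed(B3,C4) ✗  (A3,C5,B3)→signed(B3,C5) ✓  (A4,C4,B2)→signed(B2,C4) ✓
Counterexamples (restrictor triples failing the scope): 5.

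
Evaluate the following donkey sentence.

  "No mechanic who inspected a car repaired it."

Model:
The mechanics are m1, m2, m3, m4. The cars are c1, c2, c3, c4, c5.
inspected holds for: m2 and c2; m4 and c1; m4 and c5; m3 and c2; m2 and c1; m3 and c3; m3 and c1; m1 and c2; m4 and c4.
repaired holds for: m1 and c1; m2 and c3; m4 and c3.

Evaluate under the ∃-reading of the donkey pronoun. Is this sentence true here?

True

"it" takes "a car" as antecedent — a donkey pronoun bound across the clause boundary.
Truth condition: for no (m,c) with inspected(m,c) does repaired(m,c) hold.
Restrictor pairs — does the scope hold? (m1,c2):fails  (m2,c1):fails  (m2,c2):fails  (m3,c1):fails  (m3,c2):fails  (m3,c3):fails  (m4,c1):fails  (m4,c4):fails  (m4,c5):fails
Scope holds for no restrictor pair, so the sentence is true.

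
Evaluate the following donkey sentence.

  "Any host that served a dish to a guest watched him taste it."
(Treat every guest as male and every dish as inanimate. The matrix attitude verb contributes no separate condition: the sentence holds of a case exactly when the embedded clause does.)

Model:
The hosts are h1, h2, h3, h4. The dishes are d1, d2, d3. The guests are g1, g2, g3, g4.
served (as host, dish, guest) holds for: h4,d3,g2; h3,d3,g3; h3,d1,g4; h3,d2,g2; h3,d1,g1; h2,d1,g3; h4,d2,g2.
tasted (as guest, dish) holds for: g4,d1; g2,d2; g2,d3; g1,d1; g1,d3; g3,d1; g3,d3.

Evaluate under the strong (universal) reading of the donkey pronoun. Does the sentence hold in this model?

True

"him" takes "a guest" as antecedent and "it" takes "a dish"; both are donkey pronouns co-varying with the restrictor.
Strong reading: for every (h,d,g) with served(h,d,g), tasted(g,d).
Restrictor triples: (h2,d1,g3)→tasted(g3,d1) ✓  (h3,d1,g1)→tasted(g1,d1) ✓  (h3,d1,g4)→tasted(g4,d1) ✓  (h3,d2,g2)→tasted(g2,d2) ✓  (h3,d3,g3)→tasted(g3,d3) ✓  (h4,d2,g2)→tasted(g2,d2) ✓  (h4,d3,g2)→tasted(g2,d3) ✓
Every restrictor triple satisfies the scope.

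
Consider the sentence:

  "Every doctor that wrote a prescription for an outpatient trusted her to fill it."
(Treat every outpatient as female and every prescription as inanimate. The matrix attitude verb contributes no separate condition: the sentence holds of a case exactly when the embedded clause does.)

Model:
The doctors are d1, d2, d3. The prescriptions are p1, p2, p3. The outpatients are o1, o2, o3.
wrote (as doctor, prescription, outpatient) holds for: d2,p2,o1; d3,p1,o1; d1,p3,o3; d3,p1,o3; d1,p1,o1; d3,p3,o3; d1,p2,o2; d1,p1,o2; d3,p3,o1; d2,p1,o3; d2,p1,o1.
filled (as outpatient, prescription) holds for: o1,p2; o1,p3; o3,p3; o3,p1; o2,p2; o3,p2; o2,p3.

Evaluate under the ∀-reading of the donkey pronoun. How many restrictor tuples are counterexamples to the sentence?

"her" takes "an outpatient" as antecedent and "it" takes "a prescription"; both are donkey pronouns co-varying with the restrictor.
Strong reading: for every (d,p,o) with wrote(d,p,o), filled(o,p).
Restrictor triples: (d1,p1,o1)→filled(o1,p1) ✗  (d1,p1,o2)→filled(o2,p1) ✗  (d1,p2,o2)→filled(o2,p2) ✓  (d1,p3,o3)→filled(o3,p3) ✓  (d2,p1,o1)→filled(o1,p1) ✗  (d2,p1,o3)→filled(o3,p1) ✓  (d2,p2,o1)→filled(o1,p2) ✓  (d3,p1,o1)→filled(o1,p1) ✗  (d3,p1,o3)→filled(o3,p1) ✓  (d3,p3,o1)→filled(o1,p3) ✓  (d3,p3,o3)→filled(o3,p3) ✓
Counterexamples (restrictor triples failing the scope): 4.

4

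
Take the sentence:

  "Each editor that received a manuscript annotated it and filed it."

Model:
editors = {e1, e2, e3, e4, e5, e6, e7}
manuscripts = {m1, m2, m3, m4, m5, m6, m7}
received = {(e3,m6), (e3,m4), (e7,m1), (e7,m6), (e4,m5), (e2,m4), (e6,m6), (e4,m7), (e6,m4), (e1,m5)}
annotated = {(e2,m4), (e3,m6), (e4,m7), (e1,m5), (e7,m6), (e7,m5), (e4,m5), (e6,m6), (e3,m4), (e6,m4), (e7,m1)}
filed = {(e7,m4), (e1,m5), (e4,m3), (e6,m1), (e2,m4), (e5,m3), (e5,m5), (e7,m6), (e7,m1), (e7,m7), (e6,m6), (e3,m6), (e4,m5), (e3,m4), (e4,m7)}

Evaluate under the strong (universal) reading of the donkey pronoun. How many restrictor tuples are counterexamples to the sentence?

1

"it" takes "a manuscript" as antecedent — a donkey pronoun bound across the clause boundary.
Strong reading: for every (e,m) with received(e,m), annotated(e,m) ∧ filed(e,m).
Restrictor pairs: (e1,m5) ✓  (e2,m4) ✓  (e3,m4) ✓  (e3,m6) ✓  (e4,m5) ✓  (e4,m7) ✓  (e6,m4) ✗  (e6,m6) ✓  (e7,m1) ✓  (e7,m6) ✓
Counterexamples (restrictor pairs failing the scope): 1.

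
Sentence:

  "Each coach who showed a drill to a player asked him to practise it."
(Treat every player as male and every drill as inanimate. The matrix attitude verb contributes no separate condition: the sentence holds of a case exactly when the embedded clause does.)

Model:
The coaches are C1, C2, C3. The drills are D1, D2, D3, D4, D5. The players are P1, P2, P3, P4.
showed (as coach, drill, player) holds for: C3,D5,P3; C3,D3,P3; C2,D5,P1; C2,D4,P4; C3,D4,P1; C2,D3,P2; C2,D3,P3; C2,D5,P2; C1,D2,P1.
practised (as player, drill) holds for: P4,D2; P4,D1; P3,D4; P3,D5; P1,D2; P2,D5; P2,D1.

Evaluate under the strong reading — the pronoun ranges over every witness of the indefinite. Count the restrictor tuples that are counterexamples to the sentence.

"him" takes "a player" as antecedent and "it" takes "a drill"; both are donkey pronouns co-varying with the restrictor.
Strong reading: for every (c,d,p) with showed(c,d,p), practised(p,d).
Restrictor triples: (C1,D2,P1)→practised(P1,D2) ✓  (C2,D3,P2)→practised(P2,D3) ✗  (C2,D3,P3)→practised(P3,D3) ✗  (C2,D4,P4)→practised(P4,D4) ✗  (C2,D5,P1)→practised(P1,D5) ✗  (C2,D5,P2)→practised(P2,D5) ✓  (C3,D3,P3)→practised(P3,D3) ✗  (C3,D4,P1)→practised(P1,D4) ✗  (C3,D5,P3)→practised(P3,D5) ✓
Counterexamples (restrictor triples failing the scope): 6.

6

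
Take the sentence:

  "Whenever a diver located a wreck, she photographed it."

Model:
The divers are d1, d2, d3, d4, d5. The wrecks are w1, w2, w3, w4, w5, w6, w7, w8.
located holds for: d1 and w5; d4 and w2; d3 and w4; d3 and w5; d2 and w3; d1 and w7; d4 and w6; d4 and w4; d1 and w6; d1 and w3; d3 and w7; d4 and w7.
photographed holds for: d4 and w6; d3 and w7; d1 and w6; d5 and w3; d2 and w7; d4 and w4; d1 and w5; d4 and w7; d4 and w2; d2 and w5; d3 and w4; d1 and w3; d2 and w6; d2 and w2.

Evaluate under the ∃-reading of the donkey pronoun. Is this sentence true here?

"it" takes "a wreck" as antecedent — a donkey pronoun bound across the clause boundary.
Weak reading: every diver d with some located-wreck has at least one located-wreck w such that photographed(d,w).
Per diver: d1:✓  d2:✗  d3:✓  d4:✓
d2 has no witness among its located-wrecks.

False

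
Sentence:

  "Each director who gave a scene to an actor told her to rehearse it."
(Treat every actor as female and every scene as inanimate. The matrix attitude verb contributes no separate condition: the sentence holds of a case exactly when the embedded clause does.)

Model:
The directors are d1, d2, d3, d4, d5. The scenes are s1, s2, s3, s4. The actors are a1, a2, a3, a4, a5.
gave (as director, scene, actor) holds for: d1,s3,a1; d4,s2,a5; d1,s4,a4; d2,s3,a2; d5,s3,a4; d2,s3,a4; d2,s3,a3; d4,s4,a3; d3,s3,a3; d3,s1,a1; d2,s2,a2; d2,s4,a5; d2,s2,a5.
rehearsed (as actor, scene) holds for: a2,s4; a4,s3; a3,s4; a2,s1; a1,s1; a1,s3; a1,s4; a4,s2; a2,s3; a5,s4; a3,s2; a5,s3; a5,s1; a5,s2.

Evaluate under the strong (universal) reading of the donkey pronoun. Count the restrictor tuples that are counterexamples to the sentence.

"her" takes "an actor" as antecedent and "it" takes "a scene"; both are donkey pronouns co-varying with the restrictor.
Strong reading: for every (d,s,a) with gave(d,s,a), rehearsed(a,s).
Restrictor triples: (d1,s3,a1)→rehearsed(a1,s3) ✓  (d1,s4,a4)→rehearsed(a4,s4) ✗  (d2,s2,a2)→rehearsed(a2,s2) ✗  (d2,s2,a5)→rehearsed(a5,s2) ✓  (d2,s3,a2)→rehearsed(a2,s3) ✓  (d2,s3,a3)→rehearsed(a3,s3) ✗  (d2,s3,a4)→rehearsed(a4,s3) ✓  (d2,s4,a5)→rehearsed(a5,s4) ✓  (d3,s1,a1)→rehearsed(a1,s1) ✓  (d3,s3,a3)→rehearsed(a3,s3) ✗  (d4,s2,a5)→rehearsed(a5,s2) ✓  (d4,s4,a3)→rehearsed(a3,s4) ✓  (d5,s3,a4)→rehearsed(a4,s3) ✓
Counterexamples (restrictor triples failing the scope): 4.

4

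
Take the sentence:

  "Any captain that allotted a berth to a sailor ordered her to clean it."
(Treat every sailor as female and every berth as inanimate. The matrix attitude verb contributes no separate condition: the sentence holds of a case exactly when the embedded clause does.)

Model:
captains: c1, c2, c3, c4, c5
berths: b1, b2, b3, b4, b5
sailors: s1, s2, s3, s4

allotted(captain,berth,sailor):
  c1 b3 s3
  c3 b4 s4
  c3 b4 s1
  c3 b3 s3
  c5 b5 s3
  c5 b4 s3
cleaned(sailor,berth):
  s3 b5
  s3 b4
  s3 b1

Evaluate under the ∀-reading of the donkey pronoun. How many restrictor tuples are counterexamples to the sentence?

4

"her" takes "a sailor" as antecedent and "it" takes "a berth"; both are donkey pronouns co-varying with the restrictor.
Strong reading: for every (c,b,s) with allotted(c,b,s), cleaned(s,b).
Restrictor triples: (c1,b3,s3)→cleaned(s3,b3) ✗  (c3,b3,s3)→cleaned(s3,b3) ✗  (c3,b4,s1)→cleaned(s1,b4) ✗  (c3,b4,s4)→cleaned(s4,b4) ✗  (c5,b4,s3)→cleaned(s3,b4) ✓  (c5,b5,s3)→cleaned(s3,b5) ✓
Counterexamples (restrictor triples failing the scope): 4.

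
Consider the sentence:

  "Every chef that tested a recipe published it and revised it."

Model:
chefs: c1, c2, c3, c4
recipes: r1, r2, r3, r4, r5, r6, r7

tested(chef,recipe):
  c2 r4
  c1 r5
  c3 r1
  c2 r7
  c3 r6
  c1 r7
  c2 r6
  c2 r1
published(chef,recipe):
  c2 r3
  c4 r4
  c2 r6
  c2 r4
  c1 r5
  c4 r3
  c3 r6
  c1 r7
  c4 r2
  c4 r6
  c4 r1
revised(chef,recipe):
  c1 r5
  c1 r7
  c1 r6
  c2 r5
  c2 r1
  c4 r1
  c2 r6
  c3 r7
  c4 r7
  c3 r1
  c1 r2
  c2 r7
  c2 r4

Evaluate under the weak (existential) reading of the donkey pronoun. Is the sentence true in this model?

False

"it" takes "a recipe" as antecedent — a donkey pronoun bound across the clause boundary.
Weak reading: every chef c with some tested-recipe has at least one tested-recipe r such that published(c,r) ∧ revised(c,r).
Per chef: c1:✓  c2:✓  c3:✗
c3 has no witness among its tested-recipes.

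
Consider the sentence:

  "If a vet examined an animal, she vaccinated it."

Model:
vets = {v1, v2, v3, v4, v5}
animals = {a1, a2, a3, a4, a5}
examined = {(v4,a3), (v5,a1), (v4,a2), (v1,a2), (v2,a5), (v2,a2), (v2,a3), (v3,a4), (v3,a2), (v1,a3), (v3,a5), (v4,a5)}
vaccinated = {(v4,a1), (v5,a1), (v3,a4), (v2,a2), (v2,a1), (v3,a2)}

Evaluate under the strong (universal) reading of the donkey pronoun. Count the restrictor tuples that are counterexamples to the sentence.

"it" takes "an animal" as antecedent — a donkey pronoun bound across the clause boundary.
Strong reading: for every (v,a) with examined(v,a), vaccinated(v,a).
Restrictor pairs: (v1,a2) ✗  (v1,a3) ✗  (v2,a2) ✓  (v2,a3) ✗  (v2,a5) ✗  (v3,a2) ✓  (v3,a4) ✓  (v3,a5) ✗  (v4,a2) ✗  (v4,a3) ✗  (v4,a5) ✗  (v5,a1) ✓
Counterexamples (restrictor pairs failing the scope): 8.

8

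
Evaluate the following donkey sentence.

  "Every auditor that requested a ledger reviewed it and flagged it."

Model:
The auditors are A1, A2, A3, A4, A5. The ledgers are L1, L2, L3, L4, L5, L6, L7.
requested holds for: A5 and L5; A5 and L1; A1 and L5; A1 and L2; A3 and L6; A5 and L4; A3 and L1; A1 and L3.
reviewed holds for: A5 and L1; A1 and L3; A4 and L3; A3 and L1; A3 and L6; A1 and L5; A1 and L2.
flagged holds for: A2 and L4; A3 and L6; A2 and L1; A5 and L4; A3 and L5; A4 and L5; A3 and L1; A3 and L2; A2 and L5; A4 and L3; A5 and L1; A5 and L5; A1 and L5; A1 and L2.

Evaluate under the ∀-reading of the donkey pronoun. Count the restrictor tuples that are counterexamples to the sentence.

"it" takes "a ledger" as antecedent — a donkey pronoun bound across the clause boundary.
Strong reading: for every (a,l) with requested(a,l), reviewed(a,l) ∧ flagged(a,l).
Restrictor pairs: (A1,L2) ✓  (A1,L3) ✗  (A1,L5) ✓  (A3,L1) ✓  (A3,L6) ✓  (A5,L1) ✓  (A5,L4) ✗  (A5,L5) ✗
Counterexamples (restrictor pairs failing the scope): 3.

3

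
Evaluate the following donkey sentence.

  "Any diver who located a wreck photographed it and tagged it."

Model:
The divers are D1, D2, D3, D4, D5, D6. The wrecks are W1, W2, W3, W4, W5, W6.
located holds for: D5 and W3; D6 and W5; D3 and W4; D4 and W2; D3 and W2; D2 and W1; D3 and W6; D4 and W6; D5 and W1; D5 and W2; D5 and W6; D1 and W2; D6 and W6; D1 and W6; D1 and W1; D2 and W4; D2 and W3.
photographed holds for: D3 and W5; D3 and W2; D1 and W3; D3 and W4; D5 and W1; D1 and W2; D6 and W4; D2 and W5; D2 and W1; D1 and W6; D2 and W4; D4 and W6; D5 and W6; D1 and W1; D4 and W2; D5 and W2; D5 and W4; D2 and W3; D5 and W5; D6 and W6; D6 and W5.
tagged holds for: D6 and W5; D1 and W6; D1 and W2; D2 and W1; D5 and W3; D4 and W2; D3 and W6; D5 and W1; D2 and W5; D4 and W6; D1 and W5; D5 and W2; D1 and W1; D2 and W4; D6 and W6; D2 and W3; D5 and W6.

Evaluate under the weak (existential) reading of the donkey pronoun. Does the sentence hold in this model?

"it" takes "a wreck" as antecedent — a donkey pronoun bound across the clause boundary.
Weak reading: every diver d with some located-wreck has at least one located-wreck w such that photographed(d,w) ∧ tagged(d,w).
Per diver: D1:✓  D2:✓  D3:✗  D4:✓  D5:✓  D6:✓
D3 has no witness among its located-wrecks.

False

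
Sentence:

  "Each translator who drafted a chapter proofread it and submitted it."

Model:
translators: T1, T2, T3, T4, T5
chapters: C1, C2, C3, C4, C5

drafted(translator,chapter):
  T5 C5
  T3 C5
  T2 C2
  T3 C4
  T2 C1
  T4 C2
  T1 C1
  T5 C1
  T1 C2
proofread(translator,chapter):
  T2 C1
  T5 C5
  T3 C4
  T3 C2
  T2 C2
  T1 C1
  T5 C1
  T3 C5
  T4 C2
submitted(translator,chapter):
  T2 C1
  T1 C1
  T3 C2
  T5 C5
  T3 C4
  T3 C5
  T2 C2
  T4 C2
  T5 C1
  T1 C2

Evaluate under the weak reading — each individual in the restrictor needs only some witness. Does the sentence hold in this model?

"it" takes "a chapter" as antecedent — a donkey pronoun bound across the clause boundary.
Weak reading: every translator t with some drafted-chapter has at least one drafted-chapter c such that proofread(t,c) ∧ submitted(t,c).
Per translator: T1:✓  T2:✓  T3:✓  T4:✓  T5:✓
Every translator in the restrictor has a witness.

True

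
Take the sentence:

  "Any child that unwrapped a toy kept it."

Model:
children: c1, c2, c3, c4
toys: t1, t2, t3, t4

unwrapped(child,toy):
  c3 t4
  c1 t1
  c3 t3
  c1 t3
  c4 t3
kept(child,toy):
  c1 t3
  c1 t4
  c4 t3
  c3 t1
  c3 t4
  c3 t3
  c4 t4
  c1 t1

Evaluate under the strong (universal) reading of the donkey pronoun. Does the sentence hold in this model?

True

"it" takes "a toy" as antecedent — a donkey pronoun bound across the clause boundary.
Strong reading: for every (c,t) with unwrapped(c,t), kept(c,t).
Restrictor pairs: (c1,t1) ✓  (c1,t3) ✓  (c3,t3) ✓  (c3,t4) ✓  (c4,t3) ✓
Every restrictor pair satisfies the scope.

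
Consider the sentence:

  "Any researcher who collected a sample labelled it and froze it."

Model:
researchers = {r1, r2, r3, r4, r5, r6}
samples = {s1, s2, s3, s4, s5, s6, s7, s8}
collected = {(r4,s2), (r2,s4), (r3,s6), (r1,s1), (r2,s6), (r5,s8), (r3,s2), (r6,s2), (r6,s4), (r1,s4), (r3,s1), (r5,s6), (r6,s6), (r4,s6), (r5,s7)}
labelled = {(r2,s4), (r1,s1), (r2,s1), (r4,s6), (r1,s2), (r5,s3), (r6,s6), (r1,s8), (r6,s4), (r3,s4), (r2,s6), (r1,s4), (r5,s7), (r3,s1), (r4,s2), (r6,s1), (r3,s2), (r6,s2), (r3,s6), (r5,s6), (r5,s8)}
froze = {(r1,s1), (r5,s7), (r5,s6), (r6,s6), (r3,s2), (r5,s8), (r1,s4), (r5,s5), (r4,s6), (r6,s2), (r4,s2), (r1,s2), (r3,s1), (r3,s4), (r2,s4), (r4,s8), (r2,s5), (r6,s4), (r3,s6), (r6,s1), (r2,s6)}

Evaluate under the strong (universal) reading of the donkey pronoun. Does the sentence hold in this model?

True

"it" takes "a sample" as antecedent — a donkey pronoun bound across the clause boundary.
Strong reading: for every (r,s) with collected(r,s), labelled(r,s) ∧ froze(r,s).
Restrictor pairs: (r1,s1) ✓  (r1,s4) ✓  (r2,s4) ✓  (r2,s6) ✓  (r3,s1) ✓  (r3,s2) ✓  (r3,s6) ✓  (r4,s2) ✓  (r4,s6) ✓  (r5,s6) ✓  (r5,s7) ✓  (r5,s8) ✓  (r6,s2) ✓  (r6,s4) ✓  (r6,s6) ✓
Every restrictor pair satisfies the scope.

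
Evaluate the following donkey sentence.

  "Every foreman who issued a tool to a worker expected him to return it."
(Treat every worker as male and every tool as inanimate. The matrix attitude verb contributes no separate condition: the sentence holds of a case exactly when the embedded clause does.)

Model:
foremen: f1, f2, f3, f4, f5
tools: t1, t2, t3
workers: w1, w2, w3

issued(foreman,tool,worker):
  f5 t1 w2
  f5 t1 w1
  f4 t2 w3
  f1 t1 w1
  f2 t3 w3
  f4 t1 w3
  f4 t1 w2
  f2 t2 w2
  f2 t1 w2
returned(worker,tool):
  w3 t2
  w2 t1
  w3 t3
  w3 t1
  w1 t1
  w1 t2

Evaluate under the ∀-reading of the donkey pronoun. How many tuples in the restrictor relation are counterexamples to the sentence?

"him" takes "a worker" as antecedent and "it" takes "a tool"; both are donkey pronouns co-varying with the restrictor.
Strong reading: for every (f,t,w) with issued(f,t,w), returned(w,t).
Restrictor triples: (f1,t1,w1)→returned(w1,t1) ✓  (f2,t1,w2)→returned(w2,t1) ✓  (f2,t2,w2)→returned(w2,t2) ✗  (f2,t3,w3)→returned(w3,t3) ✓  (f4,t1,w2)→returned(w2,t1) ✓  (f4,t1,w3)→returned(w3,t1) ✓  (f4,t2,w3)→returned(w3,t2) ✓  (f5,t1,w1)→returned(w1,t1) ✓  (f5,t1,w2)→returned(w2,t1) ✓
Counterexamples (restrictor triples failing the scope): 1.

1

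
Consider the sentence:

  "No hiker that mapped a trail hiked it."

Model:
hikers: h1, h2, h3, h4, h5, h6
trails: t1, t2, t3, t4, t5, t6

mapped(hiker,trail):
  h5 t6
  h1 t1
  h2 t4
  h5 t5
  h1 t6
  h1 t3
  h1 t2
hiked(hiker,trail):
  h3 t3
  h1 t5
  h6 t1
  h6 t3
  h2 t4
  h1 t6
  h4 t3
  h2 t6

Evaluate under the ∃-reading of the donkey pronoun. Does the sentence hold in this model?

"it" takes "a trail" as antecedent — a donkey pronoun bound across the clause boundary.
Truth condition: for no (h,t) with mapped(h,t) does hiked(h,t) hold.
Restrictor pairs — does the scope hold? (h1,t1):fails  (h1,t2):fails  (h1,t3):fails  (h1,t6):holds  (h2,t4):holds  (h5,t5):fails  (h5,t6):fails
Scope holds for 2 pair(s), so the sentence is false.

False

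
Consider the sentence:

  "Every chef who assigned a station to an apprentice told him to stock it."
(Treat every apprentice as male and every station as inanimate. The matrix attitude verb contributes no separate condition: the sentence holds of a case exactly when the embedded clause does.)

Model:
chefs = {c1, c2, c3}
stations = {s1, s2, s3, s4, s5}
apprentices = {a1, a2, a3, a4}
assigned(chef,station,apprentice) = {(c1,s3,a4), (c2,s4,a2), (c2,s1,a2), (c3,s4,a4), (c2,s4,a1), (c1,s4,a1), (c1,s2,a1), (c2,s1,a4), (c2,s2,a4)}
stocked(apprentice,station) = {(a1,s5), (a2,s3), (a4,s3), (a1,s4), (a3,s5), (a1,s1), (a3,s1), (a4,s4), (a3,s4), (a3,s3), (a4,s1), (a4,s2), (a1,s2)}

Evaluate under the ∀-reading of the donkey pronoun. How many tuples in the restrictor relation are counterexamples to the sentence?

2

"him" takes "an apprentice" as antecedent and "it" takes "a station"; both are donkey pronouns co-varying with the restrictor.
Strong reading: for every (c,s,a) with assigned(c,s,a), stocked(a,s).
Restrictor triples: (c1,s2,a1)→stocked(a1,s2) ✓  (c1,s3,a4)→stocked(a4,s3) ✓  (c1,s4,a1)→stocked(a1,s4) ✓  (c2,s1,a2)→stocked(a2,s1) ✗  (c2,s1,a4)→stocked(a4,s1) ✓  (c2,s2,a4)→stocked(a4,s2) ✓  (c2,s4,a1)→stocked(a1,s4) ✓  (c2,s4,a2)→stocked(a2,s4) ✗  (c3,s4,a4)→stocked(a4,s4) ✓
Counterexamples (restrictor triples failing the scope): 2.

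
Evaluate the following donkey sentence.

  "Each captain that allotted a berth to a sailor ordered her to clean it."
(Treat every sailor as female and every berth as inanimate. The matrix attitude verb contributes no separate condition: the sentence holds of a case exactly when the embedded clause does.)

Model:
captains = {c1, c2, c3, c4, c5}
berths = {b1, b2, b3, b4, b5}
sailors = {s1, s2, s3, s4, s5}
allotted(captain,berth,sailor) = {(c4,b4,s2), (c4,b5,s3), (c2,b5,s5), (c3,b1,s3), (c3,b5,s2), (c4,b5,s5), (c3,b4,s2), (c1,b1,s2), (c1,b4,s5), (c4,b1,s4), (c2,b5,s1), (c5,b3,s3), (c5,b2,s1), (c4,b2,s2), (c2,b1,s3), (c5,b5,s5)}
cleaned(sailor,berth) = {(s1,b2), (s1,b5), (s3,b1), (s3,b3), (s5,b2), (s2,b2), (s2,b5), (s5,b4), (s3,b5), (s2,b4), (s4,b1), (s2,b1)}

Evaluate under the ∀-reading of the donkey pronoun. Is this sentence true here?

"her" takes "a sailor" as antecedent and "it" takes "a berth"; both are donkey pronouns co-varying with the restrictor.
Strong reading: for every (c,b,s) with allotted(c,b,s), cleaned(s,b).
Restrictor triples: (c1,b1,s2)→cleaned(s2,b1) ✓  (c1,b4,s5)→cleaned(s5,b4) ✓  (c2,b1,s3)→cleaned(s3,b1) ✓  (c2,b5,s1)→cleaned(s1,b5) ✓  (c2,b5,s5)→cleaned(s5,b5) ✗  (c3,b1,s3)→cleaned(s3,b1) ✓  (c3,b4,s2)→cleaned(s2,b4) ✓  (c3,b5,s2)→cleaned(s2,b5) ✓  (c4,b1,s4)→cleaned(s4,b1) ✓  (c4,b2,s2)→cleaned(s2,b2) ✓  (c4,b4,s2)→cleaned(s2,b4) ✓  (c4,b5,s3)→cleaned(s3,b5) ✓  (c4,b5,s5)→cleaned(s5,b5) ✗  (c5,b2,s1)→cleaned(s1,b2) ✓  (c5,b3,s3)→cleaned(s3,b3) ✓  (c5,b5,s5)→cleaned(s5,b5) ✗
Counterexample: (c2,b5,s5) — cleaned(s5,b5) does not hold.

False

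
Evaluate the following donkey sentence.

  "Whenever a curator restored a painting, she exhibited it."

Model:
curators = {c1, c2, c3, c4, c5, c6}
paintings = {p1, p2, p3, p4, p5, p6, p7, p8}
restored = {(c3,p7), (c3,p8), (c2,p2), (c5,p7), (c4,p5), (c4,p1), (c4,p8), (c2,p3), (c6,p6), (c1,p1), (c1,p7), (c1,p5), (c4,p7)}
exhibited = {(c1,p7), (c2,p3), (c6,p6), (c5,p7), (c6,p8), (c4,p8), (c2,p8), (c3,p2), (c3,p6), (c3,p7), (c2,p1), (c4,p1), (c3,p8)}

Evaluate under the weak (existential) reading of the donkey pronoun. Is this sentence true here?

True

"it" takes "a painting" as antecedent — a donkey pronoun bound across the clause boundary.
Weak reading: every curator c with some restored-painting has at least one restored-painting p such that exhibited(c,p).
Per curator: c1:✓  c2:✓  c3:✓  c4:✓  c5:✓  c6:✓
Every curator in the restrictor has a witness.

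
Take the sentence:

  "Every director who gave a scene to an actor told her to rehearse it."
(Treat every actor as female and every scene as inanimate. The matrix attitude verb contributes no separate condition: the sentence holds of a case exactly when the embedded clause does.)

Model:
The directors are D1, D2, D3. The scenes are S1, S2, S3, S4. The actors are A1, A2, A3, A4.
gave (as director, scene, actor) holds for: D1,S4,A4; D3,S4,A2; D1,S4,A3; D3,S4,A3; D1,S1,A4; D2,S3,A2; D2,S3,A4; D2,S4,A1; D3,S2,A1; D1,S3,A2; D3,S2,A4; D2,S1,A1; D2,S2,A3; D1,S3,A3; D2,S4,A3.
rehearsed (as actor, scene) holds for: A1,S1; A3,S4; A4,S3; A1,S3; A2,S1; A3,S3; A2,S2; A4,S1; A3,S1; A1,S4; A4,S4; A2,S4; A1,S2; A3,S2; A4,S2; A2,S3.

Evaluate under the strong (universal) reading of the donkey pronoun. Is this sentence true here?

True

"her" takes "an actor" as antecedent and "it" takes "a scene"; both are donkey pronouns co-varying with the restrictor.
Strong reading: for every (d,s,a) with gave(d,s,a), rehearsed(a,s).
Restrictor triples: (D1,S1,A4)→rehearsed(A4,S1) ✓  (D1,S3,A2)→rehearsed(A2,S3) ✓  (D1,S3,A3)→rehearsed(A3,S3) ✓  (D1,S4,A3)→rehearsed(A3,S4) ✓  (D1,S4,A4)→rehearsed(A4,S4) ✓  (D2,S1,A1)→rehearsed(A1,S1) ✓  (D2,S2,A3)→rehearsed(A3,S2) ✓  (D2,S3,A2)→rehearsed(A2,S3) ✓  (D2,S3,A4)→rehearsed(A4,S3) ✓  (D2,S4,A1)→rehearsed(A1,S4) ✓  (D2,S4,A3)→rehearsed(A3,S4) ✓  (D3,S2,A1)→rehearsed(A1,S2) ✓  (D3,S2,A4)→rehearsed(A4,S2) ✓  (D3,S4,A2)→rehearsed(A2,S4) ✓  (D3,S4,A3)→rehearsed(A3,S4) ✓
Every restrictor triple satisfies the scope.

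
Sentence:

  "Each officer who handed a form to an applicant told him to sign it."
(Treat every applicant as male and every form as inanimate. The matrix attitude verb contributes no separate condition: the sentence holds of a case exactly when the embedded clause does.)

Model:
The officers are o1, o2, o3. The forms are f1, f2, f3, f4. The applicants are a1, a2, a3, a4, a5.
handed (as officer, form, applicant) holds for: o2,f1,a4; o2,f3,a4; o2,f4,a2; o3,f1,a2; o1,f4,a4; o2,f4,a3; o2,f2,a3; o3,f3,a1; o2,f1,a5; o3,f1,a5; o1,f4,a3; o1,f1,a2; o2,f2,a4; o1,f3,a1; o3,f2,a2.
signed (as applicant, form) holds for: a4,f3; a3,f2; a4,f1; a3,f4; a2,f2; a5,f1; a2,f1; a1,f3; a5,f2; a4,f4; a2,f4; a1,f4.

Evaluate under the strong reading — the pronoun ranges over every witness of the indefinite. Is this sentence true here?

"him" takes "an applicant" as antecedent and "it" takes "a form"; both are donkey pronouns co-varying with the restrictor.
Strong reading: for every (o,f,a) with handed(o,f,a), signed(a,f).
Restrictor triples: (o1,f1,a2)→signed(a2,f1) ✓  (o1,f3,a1)→signed(a1,f3) ✓  (o1,f4,a3)→signed(a3,f4) ✓  (o1,f4,a4)→signed(a4,f4) ✓  (o2,f1,a4)→signed(a4,f1) ✓  (o2,f1,a5)→signed(a5,f1) ✓  (o2,f2,a3)→signed(a3,f2) ✓  (o2,f2,a4)→signed(a4,f2) ✗  (o2,f3,a4)→signed(a4,f3) ✓  (o2,f4,a2)→signed(a2,f4) ✓  (o2,f4,a3)→signed(a3,f4) ✓  (o3,f1,a2)→signed(a2,f1) ✓  (o3,f1,a5)→signed(a5,f1) ✓  (o3,f2,a2)→signed(a2,f2) ✓  (o3,f3,a1)→signed(a1,f3) ✓
Counterexample: (o2,f2,a4) — signed(a4,f2) does not hold.

False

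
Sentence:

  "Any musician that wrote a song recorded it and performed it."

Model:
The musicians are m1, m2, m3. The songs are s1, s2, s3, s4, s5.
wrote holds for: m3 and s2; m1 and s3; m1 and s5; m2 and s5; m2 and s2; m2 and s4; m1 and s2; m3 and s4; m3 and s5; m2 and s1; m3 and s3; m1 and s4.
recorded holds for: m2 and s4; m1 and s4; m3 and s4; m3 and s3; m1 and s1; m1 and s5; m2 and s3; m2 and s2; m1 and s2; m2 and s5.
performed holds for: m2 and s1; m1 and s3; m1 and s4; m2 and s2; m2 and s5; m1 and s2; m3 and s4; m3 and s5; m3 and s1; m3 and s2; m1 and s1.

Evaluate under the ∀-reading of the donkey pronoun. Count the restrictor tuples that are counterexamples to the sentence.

7

"it" takes "a song" as antecedent — a donkey pronoun bound across the clause boundary.
Strong reading: for every (m,s) with wrote(m,s), recorded(m,s) ∧ performed(m,s).
Restrictor pairs: (m1,s2) ✓  (m1,s3) ✗  (m1,s4) ✓  (m1,s5) ✗  (m2,s1) ✗  (m2,s2) ✓  (m2,s4) ✗  (m2,s5) ✓  (m3,s2) ✗  (m3,s3) ✗  (m3,s4) ✓  (m3,s5) ✗
Counterexamples (restrictor pairs failing the scope): 7.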